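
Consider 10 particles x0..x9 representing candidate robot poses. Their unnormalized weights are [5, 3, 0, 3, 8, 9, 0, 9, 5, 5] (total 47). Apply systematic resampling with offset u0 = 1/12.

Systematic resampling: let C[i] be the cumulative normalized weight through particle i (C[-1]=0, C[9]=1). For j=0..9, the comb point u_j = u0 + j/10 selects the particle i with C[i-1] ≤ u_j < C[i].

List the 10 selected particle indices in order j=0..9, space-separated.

0 3 4 4 5 5 7 7 8 9

C = [5/47, 8/47, 8/47, 11/47, 19/47, 28/47, 28/47, 37/47, 42/47, 1]
j=0: u_0=1/12 ∈ [0, 5/47) → index 0
j=1: u_1=11/60 ∈ [8/47, 11/47) → index 3
j=2: u_2=17/60 ∈ [11/47, 19/47) → index 4
j=3: u_3=23/60 ∈ [11/47, 19/47) → index 4
j=4: u_4=29/60 ∈ [19/47, 28/47) → index 5
j=5: u_5=7/12 ∈ [19/47, 28/47) → index 5
j=6: u_6=41/60 ∈ [28/47, 37/47) → index 7
j=7: u_7=47/60 ∈ [28/47, 37/47) → index 7
j=8: u_8=53/60 ∈ [37/47, 42/47) → index 8
j=9: u_9=59/60 ∈ [42/47, 1) → index 9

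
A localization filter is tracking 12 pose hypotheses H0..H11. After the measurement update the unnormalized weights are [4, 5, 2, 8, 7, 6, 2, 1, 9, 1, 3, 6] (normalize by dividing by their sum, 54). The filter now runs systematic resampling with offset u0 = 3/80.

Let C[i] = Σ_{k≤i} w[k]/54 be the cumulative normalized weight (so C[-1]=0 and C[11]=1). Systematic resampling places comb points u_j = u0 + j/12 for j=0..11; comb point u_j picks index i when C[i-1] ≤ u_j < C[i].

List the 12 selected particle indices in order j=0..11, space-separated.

C = [2/27, 1/6, 11/54, 19/54, 13/27, 16/27, 17/27, 35/54, 22/27, 5/6, 8/9, 1]
j=0: u_0=3/80 ∈ [0, 2/27) → index 0
j=1: u_1=29/240 ∈ [2/27, 1/6) → index 1
j=2: u_2=49/240 ∈ [11/54, 19/54) → index 3
j=3: u_3=23/80 ∈ [11/54, 19/54) → index 3
j=4: u_4=89/240 ∈ [19/54, 13/27) → index 4
j=5: u_5=109/240 ∈ [19/54, 13/27) → index 4
j=6: u_6=43/80 ∈ [13/27, 16/27) → index 5
j=7: u_7=149/240 ∈ [16/27, 17/27) → index 6
j=8: u_8=169/240 ∈ [35/54, 22/27) → index 8
j=9: u_9=63/80 ∈ [35/54, 22/27) → index 8
j=10: u_10=209/240 ∈ [5/6, 8/9) → index 10
j=11: u_11=229/240 ∈ [8/9, 1) → index 11

0 1 3 3 4 4 5 6 8 8 10 11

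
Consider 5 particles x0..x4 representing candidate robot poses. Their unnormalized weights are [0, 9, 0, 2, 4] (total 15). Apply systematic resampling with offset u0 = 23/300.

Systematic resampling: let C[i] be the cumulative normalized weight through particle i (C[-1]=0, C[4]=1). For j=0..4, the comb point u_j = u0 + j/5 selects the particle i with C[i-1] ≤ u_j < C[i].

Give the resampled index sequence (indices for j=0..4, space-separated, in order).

1 1 1 3 4

C = [0, 3/5, 3/5, 11/15, 1]
j=0: u_0=23/300 ∈ [0, 3/5) → index 1
j=1: u_1=83/300 ∈ [0, 3/5) → index 1
j=2: u_2=143/300 ∈ [0, 3/5) → index 1
j=3: u_3=203/300 ∈ [3/5, 11/15) → index 3
j=4: u_4=263/300 ∈ [11/15, 1) → index 4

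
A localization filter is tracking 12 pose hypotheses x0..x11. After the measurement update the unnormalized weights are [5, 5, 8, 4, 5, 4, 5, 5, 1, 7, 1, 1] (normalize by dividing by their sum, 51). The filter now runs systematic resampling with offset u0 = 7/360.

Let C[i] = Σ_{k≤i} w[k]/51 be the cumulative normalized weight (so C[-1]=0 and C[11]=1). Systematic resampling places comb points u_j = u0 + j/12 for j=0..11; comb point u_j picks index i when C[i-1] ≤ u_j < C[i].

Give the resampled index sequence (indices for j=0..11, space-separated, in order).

C = [5/51, 10/51, 6/17, 22/51, 9/17, 31/51, 12/17, 41/51, 14/17, 49/51, 50/51, 1]
j=0: u_0=7/360 ∈ [0, 5/51) → index 0
j=1: u_1=37/360 ∈ [5/51, 10/51) → index 1
j=2: u_2=67/360 ∈ [5/51, 10/51) → index 1
j=3: u_3=97/360 ∈ [10/51, 6/17) → index 2
j=4: u_4=127/360 ∈ [10/51, 6/17) → index 2
j=5: u_5=157/360 ∈ [22/51, 9/17) → index 4
j=6: u_6=187/360 ∈ [22/51, 9/17) → index 4
j=7: u_7=217/360 ∈ [9/17, 31/51) → index 5
j=8: u_8=247/360 ∈ [31/51, 12/17) → index 6
j=9: u_9=277/360 ∈ [12/17, 41/51) → index 7
j=10: u_10=307/360 ∈ [14/17, 49/51) → index 9
j=11: u_11=337/360 ∈ [14/17, 49/51) → index 9

0 1 1 2 2 4 4 5 6 7 9 9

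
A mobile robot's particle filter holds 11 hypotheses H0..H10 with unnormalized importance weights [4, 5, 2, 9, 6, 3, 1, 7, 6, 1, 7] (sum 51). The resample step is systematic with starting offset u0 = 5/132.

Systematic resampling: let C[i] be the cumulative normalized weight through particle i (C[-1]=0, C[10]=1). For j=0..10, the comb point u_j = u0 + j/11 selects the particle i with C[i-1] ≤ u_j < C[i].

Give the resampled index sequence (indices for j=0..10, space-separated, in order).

0 1 3 3 4 4 6 7 8 9 10

C = [4/51, 3/17, 11/51, 20/51, 26/51, 29/51, 10/17, 37/51, 43/51, 44/51, 1]
j=0: u_0=5/132 ∈ [0, 4/51) → index 0
j=1: u_1=17/132 ∈ [4/51, 3/17) → index 1
j=2: u_2=29/132 ∈ [11/51, 20/51) → index 3
j=3: u_3=41/132 ∈ [11/51, 20/51) → index 3
j=4: u_4=53/132 ∈ [20/51, 26/51) → index 4
j=5: u_5=65/132 ∈ [20/51, 26/51) → index 4
j=6: u_6=7/12 ∈ [29/51, 10/17) → index 6
j=7: u_7=89/132 ∈ [10/17, 37/51) → index 7
j=8: u_8=101/132 ∈ [37/51, 43/51) → index 8
j=9: u_9=113/132 ∈ [43/51, 44/51) → index 9
j=10: u_10=125/132 ∈ [44/51, 1) → index 10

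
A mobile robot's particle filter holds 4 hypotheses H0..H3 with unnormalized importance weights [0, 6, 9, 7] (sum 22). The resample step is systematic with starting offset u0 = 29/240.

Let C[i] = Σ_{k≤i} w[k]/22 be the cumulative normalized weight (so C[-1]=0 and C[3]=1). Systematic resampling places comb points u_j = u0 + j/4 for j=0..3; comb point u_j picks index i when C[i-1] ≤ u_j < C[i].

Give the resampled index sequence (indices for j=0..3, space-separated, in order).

1 2 2 3

C = [0, 3/11, 15/22, 1]
j=0: u_0=29/240 ∈ [0, 3/11) → index 1
j=1: u_1=89/240 ∈ [3/11, 15/22) → index 2
j=2: u_2=149/240 ∈ [3/11, 15/22) → index 2
j=3: u_3=209/240 ∈ [15/22, 1) → index 3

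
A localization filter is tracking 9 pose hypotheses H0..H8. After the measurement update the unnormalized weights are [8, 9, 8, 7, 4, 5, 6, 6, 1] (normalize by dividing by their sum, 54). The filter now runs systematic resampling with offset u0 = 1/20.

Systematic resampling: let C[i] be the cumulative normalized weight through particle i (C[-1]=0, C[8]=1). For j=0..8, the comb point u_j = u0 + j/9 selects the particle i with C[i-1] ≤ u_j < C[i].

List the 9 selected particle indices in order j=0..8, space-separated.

C = [4/27, 17/54, 25/54, 16/27, 2/3, 41/54, 47/54, 53/54, 1]
j=0: u_0=1/20 ∈ [0, 4/27) → index 0
j=1: u_1=29/180 ∈ [4/27, 17/54) → index 1
j=2: u_2=49/180 ∈ [4/27, 17/54) → index 1
j=3: u_3=23/60 ∈ [17/54, 25/54) → index 2
j=4: u_4=89/180 ∈ [25/54, 16/27) → index 3
j=5: u_5=109/180 ∈ [16/27, 2/3) → index 4
j=6: u_6=43/60 ∈ [2/3, 41/54) → index 5
j=7: u_7=149/180 ∈ [41/54, 47/54) → index 6
j=8: u_8=169/180 ∈ [47/54, 53/54) → index 7

0 1 1 2 3 4 5 6 7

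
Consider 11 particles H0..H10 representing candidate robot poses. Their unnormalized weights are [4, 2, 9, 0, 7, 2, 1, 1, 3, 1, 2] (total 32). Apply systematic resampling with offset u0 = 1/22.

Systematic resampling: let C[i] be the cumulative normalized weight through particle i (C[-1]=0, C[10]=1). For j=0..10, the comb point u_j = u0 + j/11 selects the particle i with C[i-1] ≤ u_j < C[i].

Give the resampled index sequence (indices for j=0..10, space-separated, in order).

0 1 2 2 2 4 4 4 6 8 10

C = [1/8, 3/16, 15/32, 15/32, 11/16, 3/4, 25/32, 13/16, 29/32, 15/16, 1]
j=0: u_0=1/22 ∈ [0, 1/8) → index 0
j=1: u_1=3/22 ∈ [1/8, 3/16) → index 1
j=2: u_2=5/22 ∈ [3/16, 15/32) → index 2
j=3: u_3=7/22 ∈ [3/16, 15/32) → index 2
j=4: u_4=9/22 ∈ [3/16, 15/32) → index 2
j=5: u_5=1/2 ∈ [15/32, 11/16) → index 4
j=6: u_6=13/22 ∈ [15/32, 11/16) → index 4
j=7: u_7=15/22 ∈ [15/32, 11/16) → index 4
j=8: u_8=17/22 ∈ [3/4, 25/32) → index 6
j=9: u_9=19/22 ∈ [13/16, 29/32) → index 8
j=10: u_10=21/22 ∈ [15/16, 1) → index 10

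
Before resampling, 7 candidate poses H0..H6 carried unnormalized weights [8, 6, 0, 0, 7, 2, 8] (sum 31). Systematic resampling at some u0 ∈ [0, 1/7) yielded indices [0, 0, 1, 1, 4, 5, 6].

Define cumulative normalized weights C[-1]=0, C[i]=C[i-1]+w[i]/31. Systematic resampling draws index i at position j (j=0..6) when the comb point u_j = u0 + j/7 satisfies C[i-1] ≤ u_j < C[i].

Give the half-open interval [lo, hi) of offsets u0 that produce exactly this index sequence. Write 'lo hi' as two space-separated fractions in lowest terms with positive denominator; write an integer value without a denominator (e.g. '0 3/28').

0 5/217

C = [8/31, 14/31, 14/31, 14/31, 21/31, 23/31, 1]
j=0 picked index 0: u0 ∈ [0, 8/31)
j=1 picked index 0: u0 ∈ [-1/7, 25/217)
j=2 picked index 1: u0 ∈ [-6/217, 36/217)
j=3 picked index 1: u0 ∈ [-37/217, 5/217)
j=4 picked index 4: u0 ∈ [-26/217, 23/217)
j=5 picked index 5: u0 ∈ [-8/217, 6/217)
j=6 picked index 6: u0 ∈ [-25/217, 1/7)
intersection: [0, 5/217)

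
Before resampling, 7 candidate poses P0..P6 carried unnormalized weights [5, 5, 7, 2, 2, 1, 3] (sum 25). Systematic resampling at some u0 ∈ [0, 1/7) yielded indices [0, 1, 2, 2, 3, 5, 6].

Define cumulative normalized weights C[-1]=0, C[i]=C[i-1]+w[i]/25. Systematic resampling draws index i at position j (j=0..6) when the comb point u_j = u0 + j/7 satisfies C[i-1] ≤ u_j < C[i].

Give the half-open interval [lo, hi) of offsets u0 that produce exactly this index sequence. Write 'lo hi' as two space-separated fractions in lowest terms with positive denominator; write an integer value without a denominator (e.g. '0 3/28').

C = [1/5, 2/5, 17/25, 19/25, 21/25, 22/25, 1]
j=0 picked index 0: u0 ∈ [0, 1/5)
j=1 picked index 1: u0 ∈ [2/35, 9/35)
j=2 picked index 2: u0 ∈ [4/35, 69/175)
j=3 picked index 2: u0 ∈ [-1/35, 44/175)
j=4 picked index 3: u0 ∈ [19/175, 33/175)
j=5 picked index 5: u0 ∈ [22/175, 29/175)
j=6 picked index 6: u0 ∈ [4/175, 1/7)
intersection: [22/175, 1/7)

22/175 1/7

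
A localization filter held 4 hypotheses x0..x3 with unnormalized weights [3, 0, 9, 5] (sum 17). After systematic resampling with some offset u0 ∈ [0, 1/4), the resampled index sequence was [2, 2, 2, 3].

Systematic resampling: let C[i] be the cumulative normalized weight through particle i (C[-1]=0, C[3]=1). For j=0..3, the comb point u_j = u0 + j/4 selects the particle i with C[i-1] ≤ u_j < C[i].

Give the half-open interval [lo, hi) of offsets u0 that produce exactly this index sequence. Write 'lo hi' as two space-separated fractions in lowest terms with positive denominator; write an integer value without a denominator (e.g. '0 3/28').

C = [3/17, 3/17, 12/17, 1]
j=0 picked index 2: u0 ∈ [3/17, 12/17)
j=1 picked index 2: u0 ∈ [-5/68, 31/68)
j=2 picked index 2: u0 ∈ [-11/34, 7/34)
j=3 picked index 3: u0 ∈ [-3/68, 1/4)
intersection: [3/17, 7/34)

3/17 7/34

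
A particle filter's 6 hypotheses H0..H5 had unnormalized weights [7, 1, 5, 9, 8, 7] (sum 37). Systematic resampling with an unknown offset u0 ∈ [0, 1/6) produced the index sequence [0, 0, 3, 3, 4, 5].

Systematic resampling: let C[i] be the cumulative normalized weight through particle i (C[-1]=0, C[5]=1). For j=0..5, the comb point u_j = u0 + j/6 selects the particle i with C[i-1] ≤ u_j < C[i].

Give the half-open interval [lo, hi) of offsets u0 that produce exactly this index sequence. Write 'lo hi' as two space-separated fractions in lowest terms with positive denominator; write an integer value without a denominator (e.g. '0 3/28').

2/111 5/222

C = [7/37, 8/37, 13/37, 22/37, 30/37, 1]
j=0 picked index 0: u0 ∈ [0, 7/37)
j=1 picked index 0: u0 ∈ [-1/6, 5/222)
j=2 picked index 3: u0 ∈ [2/111, 29/111)
j=3 picked index 3: u0 ∈ [-11/74, 7/74)
j=4 picked index 4: u0 ∈ [-8/111, 16/111)
j=5 picked index 5: u0 ∈ [-5/222, 1/6)
intersection: [2/111, 5/222)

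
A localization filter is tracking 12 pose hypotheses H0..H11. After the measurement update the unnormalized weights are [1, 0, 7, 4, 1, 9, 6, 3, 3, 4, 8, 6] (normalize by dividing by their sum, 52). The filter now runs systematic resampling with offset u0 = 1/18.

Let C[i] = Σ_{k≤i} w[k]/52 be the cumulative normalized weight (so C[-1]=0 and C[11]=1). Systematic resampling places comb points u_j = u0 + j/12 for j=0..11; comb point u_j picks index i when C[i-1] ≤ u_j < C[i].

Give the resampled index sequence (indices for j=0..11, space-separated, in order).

C = [1/52, 1/52, 2/13, 3/13, 1/4, 11/26, 7/13, 31/52, 17/26, 19/26, 23/26, 1]
j=0: u_0=1/18 ∈ [1/52, 2/13) → index 2
j=1: u_1=5/36 ∈ [1/52, 2/13) → index 2
j=2: u_2=2/9 ∈ [2/13, 3/13) → index 3
j=3: u_3=11/36 ∈ [1/4, 11/26) → index 5
j=4: u_4=7/18 ∈ [1/4, 11/26) → index 5
j=5: u_5=17/36 ∈ [11/26, 7/13) → index 6
j=6: u_6=5/9 ∈ [7/13, 31/52) → index 7
j=7: u_7=23/36 ∈ [31/52, 17/26) → index 8
j=8: u_8=13/18 ∈ [17/26, 19/26) → index 9
j=9: u_9=29/36 ∈ [19/26, 23/26) → index 10
j=10: u_10=8/9 ∈ [23/26, 1) → index 11
j=11: u_11=35/36 ∈ [23/26, 1) → index 11

2 2 3 5 5 6 7 8 9 10 11 11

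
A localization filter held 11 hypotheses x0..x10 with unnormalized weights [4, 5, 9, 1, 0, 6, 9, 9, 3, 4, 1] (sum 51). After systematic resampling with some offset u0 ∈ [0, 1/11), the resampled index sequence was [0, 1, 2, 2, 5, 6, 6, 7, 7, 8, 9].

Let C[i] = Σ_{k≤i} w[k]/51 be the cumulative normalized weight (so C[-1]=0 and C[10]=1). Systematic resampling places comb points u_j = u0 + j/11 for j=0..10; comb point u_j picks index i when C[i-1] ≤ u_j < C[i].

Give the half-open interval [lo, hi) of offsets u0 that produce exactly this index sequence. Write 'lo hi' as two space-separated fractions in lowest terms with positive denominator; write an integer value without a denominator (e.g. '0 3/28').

20/561 40/561

C = [4/51, 3/17, 6/17, 19/51, 19/51, 25/51, 2/3, 43/51, 46/51, 50/51, 1]
j=0 picked index 0: u0 ∈ [0, 4/51)
j=1 picked index 1: u0 ∈ [-7/561, 16/187)
j=2 picked index 2: u0 ∈ [-1/187, 32/187)
j=3 picked index 2: u0 ∈ [-18/187, 15/187)
j=4 picked index 5: u0 ∈ [5/561, 71/561)
j=5 picked index 6: u0 ∈ [20/561, 7/33)
j=6 picked index 6: u0 ∈ [-31/561, 4/33)
j=7 picked index 7: u0 ∈ [1/33, 116/561)
j=8 picked index 7: u0 ∈ [-2/33, 65/561)
j=9 picked index 8: u0 ∈ [14/561, 47/561)
j=10 picked index 9: u0 ∈ [-4/561, 40/561)
intersection: [20/561, 40/561)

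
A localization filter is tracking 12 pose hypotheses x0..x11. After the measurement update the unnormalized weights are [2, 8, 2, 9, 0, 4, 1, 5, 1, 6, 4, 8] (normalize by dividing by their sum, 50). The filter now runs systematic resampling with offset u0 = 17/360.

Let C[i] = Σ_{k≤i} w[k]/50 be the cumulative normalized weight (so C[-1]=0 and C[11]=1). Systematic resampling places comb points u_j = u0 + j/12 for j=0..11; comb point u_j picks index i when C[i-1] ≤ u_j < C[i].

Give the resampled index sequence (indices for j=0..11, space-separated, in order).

C = [1/25, 1/5, 6/25, 21/50, 21/50, 1/2, 13/25, 31/50, 16/25, 19/25, 21/25, 1]
j=0: u_0=17/360 ∈ [1/25, 1/5) → index 1
j=1: u_1=47/360 ∈ [1/25, 1/5) → index 1
j=2: u_2=77/360 ∈ [1/5, 6/25) → index 2
j=3: u_3=107/360 ∈ [6/25, 21/50) → index 3
j=4: u_4=137/360 ∈ [6/25, 21/50) → index 3
j=5: u_5=167/360 ∈ [21/50, 1/2) → index 5
j=6: u_6=197/360 ∈ [13/25, 31/50) → index 7
j=7: u_7=227/360 ∈ [31/50, 16/25) → index 8
j=8: u_8=257/360 ∈ [16/25, 19/25) → index 9
j=9: u_9=287/360 ∈ [19/25, 21/25) → index 10
j=10: u_10=317/360 ∈ [21/25, 1) → index 11
j=11: u_11=347/360 ∈ [21/25, 1) → index 11

1 1 2 3 3 5 7 8 9 10 11 11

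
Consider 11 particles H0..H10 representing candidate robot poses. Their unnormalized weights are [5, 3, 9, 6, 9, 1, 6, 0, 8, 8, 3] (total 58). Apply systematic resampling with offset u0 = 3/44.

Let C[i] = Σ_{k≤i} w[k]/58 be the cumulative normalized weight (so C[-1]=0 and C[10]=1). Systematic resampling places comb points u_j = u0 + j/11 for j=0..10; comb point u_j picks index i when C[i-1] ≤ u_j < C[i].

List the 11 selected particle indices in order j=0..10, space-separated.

C = [5/58, 4/29, 17/58, 23/58, 16/29, 33/58, 39/58, 39/58, 47/58, 55/58, 1]
j=0: u_0=3/44 ∈ [0, 5/58) → index 0
j=1: u_1=7/44 ∈ [4/29, 17/58) → index 2
j=2: u_2=1/4 ∈ [4/29, 17/58) → index 2
j=3: u_3=15/44 ∈ [17/58, 23/58) → index 3
j=4: u_4=19/44 ∈ [23/58, 16/29) → index 4
j=5: u_5=23/44 ∈ [23/58, 16/29) → index 4
j=6: u_6=27/44 ∈ [33/58, 39/58) → index 6
j=7: u_7=31/44 ∈ [39/58, 47/58) → index 8
j=8: u_8=35/44 ∈ [39/58, 47/58) → index 8
j=9: u_9=39/44 ∈ [47/58, 55/58) → index 9
j=10: u_10=43/44 ∈ [55/58, 1) → index 10

0 2 2 3 4 4 6 8 8 9 10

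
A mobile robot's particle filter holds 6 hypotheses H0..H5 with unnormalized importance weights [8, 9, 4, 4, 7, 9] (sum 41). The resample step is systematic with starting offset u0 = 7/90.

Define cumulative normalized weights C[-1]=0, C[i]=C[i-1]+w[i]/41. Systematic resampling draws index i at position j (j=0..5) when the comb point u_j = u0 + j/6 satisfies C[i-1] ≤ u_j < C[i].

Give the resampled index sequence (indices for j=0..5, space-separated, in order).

0 1 1 3 4 5

C = [8/41, 17/41, 21/41, 25/41, 32/41, 1]
j=0: u_0=7/90 ∈ [0, 8/41) → index 0
j=1: u_1=11/45 ∈ [8/41, 17/41) → index 1
j=2: u_2=37/90 ∈ [8/41, 17/41) → index 1
j=3: u_3=26/45 ∈ [21/41, 25/41) → index 3
j=4: u_4=67/90 ∈ [25/41, 32/41) → index 4
j=5: u_5=41/45 ∈ [32/41, 1) → index 5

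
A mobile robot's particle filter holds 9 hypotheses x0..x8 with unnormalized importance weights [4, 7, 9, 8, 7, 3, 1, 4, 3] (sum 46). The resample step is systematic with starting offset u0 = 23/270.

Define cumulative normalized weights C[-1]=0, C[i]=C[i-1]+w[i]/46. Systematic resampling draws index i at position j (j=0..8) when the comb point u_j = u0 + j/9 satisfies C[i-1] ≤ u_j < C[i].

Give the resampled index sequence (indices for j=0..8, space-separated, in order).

0 1 2 2 3 4 4 7 8

C = [2/23, 11/46, 10/23, 14/23, 35/46, 19/23, 39/46, 43/46, 1]
j=0: u_0=23/270 ∈ [0, 2/23) → index 0
j=1: u_1=53/270 ∈ [2/23, 11/46) → index 1
j=2: u_2=83/270 ∈ [11/46, 10/23) → index 2
j=3: u_3=113/270 ∈ [11/46, 10/23) → index 2
j=4: u_4=143/270 ∈ [10/23, 14/23) → index 3
j=5: u_5=173/270 ∈ [14/23, 35/46) → index 4
j=6: u_6=203/270 ∈ [14/23, 35/46) → index 4
j=7: u_7=233/270 ∈ [39/46, 43/46) → index 7
j=8: u_8=263/270 ∈ [43/46, 1) → index 8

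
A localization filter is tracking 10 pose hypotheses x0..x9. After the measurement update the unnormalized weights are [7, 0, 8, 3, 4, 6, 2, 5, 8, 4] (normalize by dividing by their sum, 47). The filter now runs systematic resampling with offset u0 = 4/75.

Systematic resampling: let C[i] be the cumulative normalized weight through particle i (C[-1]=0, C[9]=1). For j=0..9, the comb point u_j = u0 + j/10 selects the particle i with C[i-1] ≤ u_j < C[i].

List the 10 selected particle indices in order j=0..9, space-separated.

0 2 2 3 4 5 7 8 8 9

C = [7/47, 7/47, 15/47, 18/47, 22/47, 28/47, 30/47, 35/47, 43/47, 1]
j=0: u_0=4/75 ∈ [0, 7/47) → index 0
j=1: u_1=23/150 ∈ [7/47, 15/47) → index 2
j=2: u_2=19/75 ∈ [7/47, 15/47) → index 2
j=3: u_3=53/150 ∈ [15/47, 18/47) → index 3
j=4: u_4=34/75 ∈ [18/47, 22/47) → index 4
j=5: u_5=83/150 ∈ [22/47, 28/47) → index 5
j=6: u_6=49/75 ∈ [30/47, 35/47) → index 7
j=7: u_7=113/150 ∈ [35/47, 43/47) → index 8
j=8: u_8=64/75 ∈ [35/47, 43/47) → index 8
j=9: u_9=143/150 ∈ [43/47, 1) → index 9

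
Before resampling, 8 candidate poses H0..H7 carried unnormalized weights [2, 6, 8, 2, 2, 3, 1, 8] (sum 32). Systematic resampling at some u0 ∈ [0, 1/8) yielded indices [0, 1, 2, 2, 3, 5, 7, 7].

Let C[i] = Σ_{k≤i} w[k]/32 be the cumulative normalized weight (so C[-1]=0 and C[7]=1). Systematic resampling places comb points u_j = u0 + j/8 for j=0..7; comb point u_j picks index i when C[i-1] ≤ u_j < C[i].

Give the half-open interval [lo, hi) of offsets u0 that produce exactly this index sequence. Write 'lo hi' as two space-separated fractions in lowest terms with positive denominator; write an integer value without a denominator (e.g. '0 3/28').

C = [1/16, 1/4, 1/2, 9/16, 5/8, 23/32, 3/4, 1]
j=0 picked index 0: u0 ∈ [0, 1/16)
j=1 picked index 1: u0 ∈ [-1/16, 1/8)
j=2 picked index 2: u0 ∈ [0, 1/4)
j=3 picked index 2: u0 ∈ [-1/8, 1/8)
j=4 picked index 3: u0 ∈ [0, 1/16)
j=5 picked index 5: u0 ∈ [0, 3/32)
j=6 picked index 7: u0 ∈ [0, 1/4)
j=7 picked index 7: u0 ∈ [-1/8, 1/8)
intersection: [0, 1/16)

0 1/16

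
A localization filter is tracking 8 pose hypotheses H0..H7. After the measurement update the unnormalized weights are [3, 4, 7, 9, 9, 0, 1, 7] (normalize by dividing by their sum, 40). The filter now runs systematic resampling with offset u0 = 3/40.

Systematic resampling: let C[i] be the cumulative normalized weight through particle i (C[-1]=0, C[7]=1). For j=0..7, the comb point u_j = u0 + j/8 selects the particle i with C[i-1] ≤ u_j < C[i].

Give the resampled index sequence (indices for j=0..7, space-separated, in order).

1 2 2 3 4 4 7 7

C = [3/40, 7/40, 7/20, 23/40, 4/5, 4/5, 33/40, 1]
j=0: u_0=3/40 ∈ [3/40, 7/40) → index 1
j=1: u_1=1/5 ∈ [7/40, 7/20) → index 2
j=2: u_2=13/40 ∈ [7/40, 7/20) → index 2
j=3: u_3=9/20 ∈ [7/20, 23/40) → index 3
j=4: u_4=23/40 ∈ [23/40, 4/5) → index 4
j=5: u_5=7/10 ∈ [23/40, 4/5) → index 4
j=6: u_6=33/40 ∈ [33/40, 1) → index 7
j=7: u_7=19/20 ∈ [33/40, 1) → index 7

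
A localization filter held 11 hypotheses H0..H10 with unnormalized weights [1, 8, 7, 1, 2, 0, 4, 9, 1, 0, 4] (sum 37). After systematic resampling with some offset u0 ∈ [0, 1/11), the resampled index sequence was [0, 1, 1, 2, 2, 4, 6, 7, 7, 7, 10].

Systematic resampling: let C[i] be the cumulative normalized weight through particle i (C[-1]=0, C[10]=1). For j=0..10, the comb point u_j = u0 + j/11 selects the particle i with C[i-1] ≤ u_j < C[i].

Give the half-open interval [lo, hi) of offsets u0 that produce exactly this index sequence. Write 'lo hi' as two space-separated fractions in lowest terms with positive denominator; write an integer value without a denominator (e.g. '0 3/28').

2/407 1/37

C = [1/37, 9/37, 16/37, 17/37, 19/37, 19/37, 23/37, 32/37, 33/37, 33/37, 1]
j=0 picked index 0: u0 ∈ [0, 1/37)
j=1 picked index 1: u0 ∈ [-26/407, 62/407)
j=2 picked index 1: u0 ∈ [-63/407, 25/407)
j=3 picked index 2: u0 ∈ [-12/407, 65/407)
j=4 picked index 2: u0 ∈ [-49/407, 28/407)
j=5 picked index 4: u0 ∈ [2/407, 24/407)
j=6 picked index 6: u0 ∈ [-13/407, 31/407)
j=7 picked index 7: u0 ∈ [-6/407, 93/407)
j=8 picked index 7: u0 ∈ [-43/407, 56/407)
j=9 picked index 7: u0 ∈ [-80/407, 19/407)
j=10 picked index 10: u0 ∈ [-7/407, 1/11)
intersection: [2/407, 1/37)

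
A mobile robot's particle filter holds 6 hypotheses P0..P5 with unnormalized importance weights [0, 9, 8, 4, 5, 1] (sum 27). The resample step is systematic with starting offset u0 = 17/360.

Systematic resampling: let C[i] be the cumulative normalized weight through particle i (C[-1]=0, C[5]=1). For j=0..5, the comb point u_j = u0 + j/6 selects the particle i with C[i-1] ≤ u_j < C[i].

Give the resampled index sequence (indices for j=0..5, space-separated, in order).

C = [0, 1/3, 17/27, 7/9, 26/27, 1]
j=0: u_0=17/360 ∈ [0, 1/3) → index 1
j=1: u_1=77/360 ∈ [0, 1/3) → index 1
j=2: u_2=137/360 ∈ [1/3, 17/27) → index 2
j=3: u_3=197/360 ∈ [1/3, 17/27) → index 2
j=4: u_4=257/360 ∈ [17/27, 7/9) → index 3
j=5: u_5=317/360 ∈ [7/9, 26/27) → index 4

1 1 2 2 3 4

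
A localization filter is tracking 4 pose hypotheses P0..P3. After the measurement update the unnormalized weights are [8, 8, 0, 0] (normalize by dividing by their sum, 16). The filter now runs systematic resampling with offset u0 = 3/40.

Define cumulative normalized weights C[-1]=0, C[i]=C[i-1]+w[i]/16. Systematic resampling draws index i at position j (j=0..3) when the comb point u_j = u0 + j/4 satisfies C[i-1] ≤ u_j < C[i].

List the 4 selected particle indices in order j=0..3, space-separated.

0 0 1 1

C = [1/2, 1, 1, 1]
j=0: u_0=3/40 ∈ [0, 1/2) → index 0
j=1: u_1=13/40 ∈ [0, 1/2) → index 0
j=2: u_2=23/40 ∈ [1/2, 1) → index 1
j=3: u_3=33/40 ∈ [1/2, 1) → index 1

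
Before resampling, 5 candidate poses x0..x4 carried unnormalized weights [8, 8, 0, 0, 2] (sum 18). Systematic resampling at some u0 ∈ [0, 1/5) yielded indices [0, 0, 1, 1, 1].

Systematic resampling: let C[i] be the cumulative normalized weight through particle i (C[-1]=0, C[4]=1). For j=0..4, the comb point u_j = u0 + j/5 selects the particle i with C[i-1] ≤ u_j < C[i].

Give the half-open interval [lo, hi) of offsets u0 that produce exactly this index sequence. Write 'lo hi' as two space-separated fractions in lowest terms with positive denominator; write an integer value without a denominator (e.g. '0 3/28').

C = [4/9, 8/9, 8/9, 8/9, 1]
j=0 picked index 0: u0 ∈ [0, 4/9)
j=1 picked index 0: u0 ∈ [-1/5, 11/45)
j=2 picked index 1: u0 ∈ [2/45, 22/45)
j=3 picked index 1: u0 ∈ [-7/45, 13/45)
j=4 picked index 1: u0 ∈ [-16/45, 4/45)
intersection: [2/45, 4/45)

2/45 4/45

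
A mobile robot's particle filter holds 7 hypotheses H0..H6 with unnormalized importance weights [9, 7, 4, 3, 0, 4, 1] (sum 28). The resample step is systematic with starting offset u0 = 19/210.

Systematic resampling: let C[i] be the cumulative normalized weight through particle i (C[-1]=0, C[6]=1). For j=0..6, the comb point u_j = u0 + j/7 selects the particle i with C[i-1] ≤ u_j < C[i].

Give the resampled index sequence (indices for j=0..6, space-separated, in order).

0 0 1 1 2 3 5

C = [9/28, 4/7, 5/7, 23/28, 23/28, 27/28, 1]
j=0: u_0=19/210 ∈ [0, 9/28) → index 0
j=1: u_1=7/30 ∈ [0, 9/28) → index 0
j=2: u_2=79/210 ∈ [9/28, 4/7) → index 1
j=3: u_3=109/210 ∈ [9/28, 4/7) → index 1
j=4: u_4=139/210 ∈ [4/7, 5/7) → index 2
j=5: u_5=169/210 ∈ [5/7, 23/28) → index 3
j=6: u_6=199/210 ∈ [23/28, 27/28) → index 5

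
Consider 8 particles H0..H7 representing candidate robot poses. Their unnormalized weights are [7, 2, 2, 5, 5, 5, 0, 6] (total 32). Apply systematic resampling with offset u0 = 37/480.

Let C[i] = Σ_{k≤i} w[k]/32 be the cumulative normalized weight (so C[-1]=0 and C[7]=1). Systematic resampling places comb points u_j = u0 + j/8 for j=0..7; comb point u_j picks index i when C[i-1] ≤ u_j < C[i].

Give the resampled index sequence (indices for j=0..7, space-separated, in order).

C = [7/32, 9/32, 11/32, 1/2, 21/32, 13/16, 13/16, 1]
j=0: u_0=37/480 ∈ [0, 7/32) → index 0
j=1: u_1=97/480 ∈ [0, 7/32) → index 0
j=2: u_2=157/480 ∈ [9/32, 11/32) → index 2
j=3: u_3=217/480 ∈ [11/32, 1/2) → index 3
j=4: u_4=277/480 ∈ [1/2, 21/32) → index 4
j=5: u_5=337/480 ∈ [21/32, 13/16) → index 5
j=6: u_6=397/480 ∈ [13/16, 1) → index 7
j=7: u_7=457/480 ∈ [13/16, 1) → index 7

0 0 2 3 4 5 7 7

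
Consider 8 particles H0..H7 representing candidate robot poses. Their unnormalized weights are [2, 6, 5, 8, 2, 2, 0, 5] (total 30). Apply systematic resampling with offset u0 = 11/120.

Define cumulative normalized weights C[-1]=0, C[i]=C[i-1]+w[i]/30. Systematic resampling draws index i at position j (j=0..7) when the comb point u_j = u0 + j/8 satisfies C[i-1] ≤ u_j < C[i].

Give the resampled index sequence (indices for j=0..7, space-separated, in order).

1 1 2 3 3 4 7 7

C = [1/15, 4/15, 13/30, 7/10, 23/30, 5/6, 5/6, 1]
j=0: u_0=11/120 ∈ [1/15, 4/15) → index 1
j=1: u_1=13/60 ∈ [1/15, 4/15) → index 1
j=2: u_2=41/120 ∈ [4/15, 13/30) → index 2
j=3: u_3=7/15 ∈ [13/30, 7/10) → index 3
j=4: u_4=71/120 ∈ [13/30, 7/10) → index 3
j=5: u_5=43/60 ∈ [7/10, 23/30) → index 4
j=6: u_6=101/120 ∈ [5/6, 1) → index 7
j=7: u_7=29/30 ∈ [5/6, 1) → index 7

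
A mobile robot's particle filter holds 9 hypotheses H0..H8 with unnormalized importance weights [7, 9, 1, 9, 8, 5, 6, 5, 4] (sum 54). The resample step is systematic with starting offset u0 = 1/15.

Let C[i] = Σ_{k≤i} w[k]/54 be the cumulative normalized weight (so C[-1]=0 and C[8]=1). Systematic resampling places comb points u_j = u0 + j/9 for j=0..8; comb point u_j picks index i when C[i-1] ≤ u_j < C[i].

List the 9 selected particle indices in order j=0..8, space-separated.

0 1 1 3 4 4 6 7 8

C = [7/54, 8/27, 17/54, 13/27, 17/27, 13/18, 5/6, 25/27, 1]
j=0: u_0=1/15 ∈ [0, 7/54) → index 0
j=1: u_1=8/45 ∈ [7/54, 8/27) → index 1
j=2: u_2=13/45 ∈ [7/54, 8/27) → index 1
j=3: u_3=2/5 ∈ [17/54, 13/27) → index 3
j=4: u_4=23/45 ∈ [13/27, 17/27) → index 4
j=5: u_5=28/45 ∈ [13/27, 17/27) → index 4
j=6: u_6=11/15 ∈ [13/18, 5/6) → index 6
j=7: u_7=38/45 ∈ [5/6, 25/27) → index 7
j=8: u_8=43/45 ∈ [25/27, 1) → index 8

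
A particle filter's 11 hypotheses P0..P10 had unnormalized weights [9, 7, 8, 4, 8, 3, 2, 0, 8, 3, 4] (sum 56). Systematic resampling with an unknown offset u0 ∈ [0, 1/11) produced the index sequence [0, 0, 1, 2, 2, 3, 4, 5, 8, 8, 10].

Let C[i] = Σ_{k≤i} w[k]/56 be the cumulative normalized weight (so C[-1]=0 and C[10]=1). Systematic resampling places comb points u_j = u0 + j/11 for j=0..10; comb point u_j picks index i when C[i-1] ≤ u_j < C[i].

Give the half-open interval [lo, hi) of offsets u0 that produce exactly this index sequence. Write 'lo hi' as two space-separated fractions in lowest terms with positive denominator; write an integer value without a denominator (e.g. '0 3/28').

C = [9/56, 2/7, 3/7, 1/2, 9/14, 39/56, 41/56, 41/56, 7/8, 13/14, 1]
j=0 picked index 0: u0 ∈ [0, 9/56)
j=1 picked index 0: u0 ∈ [-1/11, 43/616)
j=2 picked index 1: u0 ∈ [-13/616, 8/77)
j=3 picked index 2: u0 ∈ [1/77, 12/77)
j=4 picked index 2: u0 ∈ [-6/77, 5/77)
j=5 picked index 3: u0 ∈ [-2/77, 1/22)
j=6 picked index 4: u0 ∈ [-1/22, 15/154)
j=7 picked index 5: u0 ∈ [1/154, 37/616)
j=8 picked index 8: u0 ∈ [3/616, 13/88)
j=9 picked index 8: u0 ∈ [-53/616, 5/88)
j=10 picked index 10: u0 ∈ [3/154, 1/11)
intersection: [3/154, 1/22)

3/154 1/22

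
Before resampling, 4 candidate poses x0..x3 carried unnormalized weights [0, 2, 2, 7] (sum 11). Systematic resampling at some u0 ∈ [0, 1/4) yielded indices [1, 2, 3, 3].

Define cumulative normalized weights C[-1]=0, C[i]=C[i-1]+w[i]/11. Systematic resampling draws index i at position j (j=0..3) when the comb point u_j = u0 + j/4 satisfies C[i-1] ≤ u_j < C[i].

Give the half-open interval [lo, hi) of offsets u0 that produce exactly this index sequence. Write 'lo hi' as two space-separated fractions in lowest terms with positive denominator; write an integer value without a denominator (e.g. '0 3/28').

C = [0, 2/11, 4/11, 1]
j=0 picked index 1: u0 ∈ [0, 2/11)
j=1 picked index 2: u0 ∈ [-3/44, 5/44)
j=2 picked index 3: u0 ∈ [-3/22, 1/2)
j=3 picked index 3: u0 ∈ [-17/44, 1/4)
intersection: [0, 5/44)

0 5/44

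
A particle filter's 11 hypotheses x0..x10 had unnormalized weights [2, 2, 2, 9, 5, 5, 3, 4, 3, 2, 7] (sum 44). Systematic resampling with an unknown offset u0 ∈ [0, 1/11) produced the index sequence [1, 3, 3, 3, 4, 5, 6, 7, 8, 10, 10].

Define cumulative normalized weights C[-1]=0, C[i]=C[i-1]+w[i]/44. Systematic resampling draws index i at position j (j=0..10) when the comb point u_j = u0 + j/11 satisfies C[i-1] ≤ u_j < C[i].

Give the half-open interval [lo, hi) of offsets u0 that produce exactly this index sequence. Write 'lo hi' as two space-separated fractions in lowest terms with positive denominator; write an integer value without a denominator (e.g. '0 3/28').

1/22 3/44

C = [1/22, 1/11, 3/22, 15/44, 5/11, 25/44, 7/11, 8/11, 35/44, 37/44, 1]
j=0 picked index 1: u0 ∈ [1/22, 1/11)
j=1 picked index 3: u0 ∈ [1/22, 1/4)
j=2 picked index 3: u0 ∈ [-1/22, 7/44)
j=3 picked index 3: u0 ∈ [-3/22, 3/44)
j=4 picked index 4: u0 ∈ [-1/44, 1/11)
j=5 picked index 5: u0 ∈ [0, 5/44)
j=6 picked index 6: u0 ∈ [1/44, 1/11)
j=7 picked index 7: u0 ∈ [0, 1/11)
j=8 picked index 8: u0 ∈ [0, 3/44)
j=9 picked index 10: u0 ∈ [1/44, 2/11)
j=10 picked index 10: u0 ∈ [-3/44, 1/11)
intersection: [1/22, 3/44)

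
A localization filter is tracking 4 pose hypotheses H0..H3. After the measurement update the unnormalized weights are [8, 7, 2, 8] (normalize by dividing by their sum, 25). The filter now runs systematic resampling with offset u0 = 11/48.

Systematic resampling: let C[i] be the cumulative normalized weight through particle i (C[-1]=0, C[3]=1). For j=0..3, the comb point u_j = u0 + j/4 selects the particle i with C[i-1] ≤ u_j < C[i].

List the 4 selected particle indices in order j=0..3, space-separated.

C = [8/25, 3/5, 17/25, 1]
j=0: u_0=11/48 ∈ [0, 8/25) → index 0
j=1: u_1=23/48 ∈ [8/25, 3/5) → index 1
j=2: u_2=35/48 ∈ [17/25, 1) → index 3
j=3: u_3=47/48 ∈ [17/25, 1) → index 3

0 1 3 3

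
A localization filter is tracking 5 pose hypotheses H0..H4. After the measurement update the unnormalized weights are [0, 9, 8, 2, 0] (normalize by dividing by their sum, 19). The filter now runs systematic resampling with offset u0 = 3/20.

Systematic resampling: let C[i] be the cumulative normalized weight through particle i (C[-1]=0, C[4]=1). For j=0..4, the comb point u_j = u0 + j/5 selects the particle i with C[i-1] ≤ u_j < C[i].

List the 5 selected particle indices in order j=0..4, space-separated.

1 1 2 2 3

C = [0, 9/19, 17/19, 1, 1]
j=0: u_0=3/20 ∈ [0, 9/19) → index 1
j=1: u_1=7/20 ∈ [0, 9/19) → index 1
j=2: u_2=11/20 ∈ [9/19, 17/19) → index 2
j=3: u_3=3/4 ∈ [9/19, 17/19) → index 2
j=4: u_4=19/20 ∈ [17/19, 1) → index 3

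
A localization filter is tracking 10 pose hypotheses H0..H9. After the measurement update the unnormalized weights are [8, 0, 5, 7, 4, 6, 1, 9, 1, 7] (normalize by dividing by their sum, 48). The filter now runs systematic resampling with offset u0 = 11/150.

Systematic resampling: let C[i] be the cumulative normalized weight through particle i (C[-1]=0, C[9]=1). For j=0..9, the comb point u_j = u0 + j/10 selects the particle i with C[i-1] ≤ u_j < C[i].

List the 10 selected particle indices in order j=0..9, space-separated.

C = [1/6, 1/6, 13/48, 5/12, 1/2, 5/8, 31/48, 5/6, 41/48, 1]
j=0: u_0=11/150 ∈ [0, 1/6) → index 0
j=1: u_1=13/75 ∈ [1/6, 13/48) → index 2
j=2: u_2=41/150 ∈ [13/48, 5/12) → index 3
j=3: u_3=28/75 ∈ [13/48, 5/12) → index 3
j=4: u_4=71/150 ∈ [5/12, 1/2) → index 4
j=5: u_5=43/75 ∈ [1/2, 5/8) → index 5
j=6: u_6=101/150 ∈ [31/48, 5/6) → index 7
j=7: u_7=58/75 ∈ [31/48, 5/6) → index 7
j=8: u_8=131/150 ∈ [41/48, 1) → index 9
j=9: u_9=73/75 ∈ [41/48, 1) → index 9

0 2 3 3 4 5 7 7 9 9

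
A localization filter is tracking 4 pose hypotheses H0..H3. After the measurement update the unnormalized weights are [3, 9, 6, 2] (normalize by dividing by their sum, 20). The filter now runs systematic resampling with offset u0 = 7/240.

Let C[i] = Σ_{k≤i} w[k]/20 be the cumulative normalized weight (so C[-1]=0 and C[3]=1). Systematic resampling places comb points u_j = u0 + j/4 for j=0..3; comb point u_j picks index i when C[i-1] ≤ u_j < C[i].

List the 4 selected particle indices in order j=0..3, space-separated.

0 1 1 2

C = [3/20, 3/5, 9/10, 1]
j=0: u_0=7/240 ∈ [0, 3/20) → index 0
j=1: u_1=67/240 ∈ [3/20, 3/5) → index 1
j=2: u_2=127/240 ∈ [3/20, 3/5) → index 1
j=3: u_3=187/240 ∈ [3/5, 9/10) → index 2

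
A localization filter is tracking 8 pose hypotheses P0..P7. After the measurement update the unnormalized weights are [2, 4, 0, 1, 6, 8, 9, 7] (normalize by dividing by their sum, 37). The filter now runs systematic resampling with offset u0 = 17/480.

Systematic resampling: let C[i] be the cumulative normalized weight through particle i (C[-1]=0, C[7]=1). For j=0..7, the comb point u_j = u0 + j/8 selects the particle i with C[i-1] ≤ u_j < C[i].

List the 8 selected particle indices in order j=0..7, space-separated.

0 1 4 5 5 6 6 7

C = [2/37, 6/37, 6/37, 7/37, 13/37, 21/37, 30/37, 1]
j=0: u_0=17/480 ∈ [0, 2/37) → index 0
j=1: u_1=77/480 ∈ [2/37, 6/37) → index 1
j=2: u_2=137/480 ∈ [7/37, 13/37) → index 4
j=3: u_3=197/480 ∈ [13/37, 21/37) → index 5
j=4: u_4=257/480 ∈ [13/37, 21/37) → index 5
j=5: u_5=317/480 ∈ [21/37, 30/37) → index 6
j=6: u_6=377/480 ∈ [21/37, 30/37) → index 6
j=7: u_7=437/480 ∈ [30/37, 1) → index 7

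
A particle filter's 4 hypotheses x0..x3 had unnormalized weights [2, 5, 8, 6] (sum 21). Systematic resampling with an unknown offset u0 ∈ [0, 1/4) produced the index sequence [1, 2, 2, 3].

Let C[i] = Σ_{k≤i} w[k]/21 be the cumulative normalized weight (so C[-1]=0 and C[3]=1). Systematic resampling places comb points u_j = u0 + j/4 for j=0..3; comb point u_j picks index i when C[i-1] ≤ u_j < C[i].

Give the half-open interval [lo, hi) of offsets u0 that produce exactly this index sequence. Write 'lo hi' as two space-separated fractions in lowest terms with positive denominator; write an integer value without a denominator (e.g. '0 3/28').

2/21 3/14

C = [2/21, 1/3, 5/7, 1]
j=0 picked index 1: u0 ∈ [2/21, 1/3)
j=1 picked index 2: u0 ∈ [1/12, 13/28)
j=2 picked index 2: u0 ∈ [-1/6, 3/14)
j=3 picked index 3: u0 ∈ [-1/28, 1/4)
intersection: [2/21, 3/14)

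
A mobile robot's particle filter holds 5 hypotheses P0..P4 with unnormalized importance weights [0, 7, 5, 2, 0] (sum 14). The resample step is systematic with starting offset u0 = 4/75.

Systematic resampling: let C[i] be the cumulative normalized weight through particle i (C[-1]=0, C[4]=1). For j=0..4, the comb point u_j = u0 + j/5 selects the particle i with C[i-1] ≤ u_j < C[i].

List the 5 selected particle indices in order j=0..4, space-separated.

1 1 1 2 2

C = [0, 1/2, 6/7, 1, 1]
j=0: u_0=4/75 ∈ [0, 1/2) → index 1
j=1: u_1=19/75 ∈ [0, 1/2) → index 1
j=2: u_2=34/75 ∈ [0, 1/2) → index 1
j=3: u_3=49/75 ∈ [1/2, 6/7) → index 2
j=4: u_4=64/75 ∈ [1/2, 6/7) → index 2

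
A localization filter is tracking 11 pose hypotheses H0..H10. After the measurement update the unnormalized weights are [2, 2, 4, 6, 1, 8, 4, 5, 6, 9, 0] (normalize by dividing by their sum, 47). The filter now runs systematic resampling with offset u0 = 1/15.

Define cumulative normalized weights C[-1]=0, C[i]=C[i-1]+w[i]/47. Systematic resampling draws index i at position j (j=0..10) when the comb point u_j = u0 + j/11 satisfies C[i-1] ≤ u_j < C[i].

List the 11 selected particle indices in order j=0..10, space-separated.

1 2 3 5 5 6 7 8 8 9 9

C = [2/47, 4/47, 8/47, 14/47, 15/47, 23/47, 27/47, 32/47, 38/47, 1, 1]
j=0: u_0=1/15 ∈ [2/47, 4/47) → index 1
j=1: u_1=26/165 ∈ [4/47, 8/47) → index 2
j=2: u_2=41/165 ∈ [8/47, 14/47) → index 3
j=3: u_3=56/165 ∈ [15/47, 23/47) → index 5
j=4: u_4=71/165 ∈ [15/47, 23/47) → index 5
j=5: u_5=86/165 ∈ [23/47, 27/47) → index 6
j=6: u_6=101/165 ∈ [27/47, 32/47) → index 7
j=7: u_7=116/165 ∈ [32/47, 38/47) → index 8
j=8: u_8=131/165 ∈ [32/47, 38/47) → index 8
j=9: u_9=146/165 ∈ [38/47, 1) → index 9
j=10: u_10=161/165 ∈ [38/47, 1) → index 9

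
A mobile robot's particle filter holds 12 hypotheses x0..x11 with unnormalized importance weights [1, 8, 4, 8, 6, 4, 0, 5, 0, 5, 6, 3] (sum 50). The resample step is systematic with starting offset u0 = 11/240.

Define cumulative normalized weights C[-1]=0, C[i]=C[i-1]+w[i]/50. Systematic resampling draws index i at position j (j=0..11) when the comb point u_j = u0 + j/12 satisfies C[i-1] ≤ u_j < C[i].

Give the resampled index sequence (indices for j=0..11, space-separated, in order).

1 1 2 3 3 4 5 7 7 9 10 11

C = [1/50, 9/50, 13/50, 21/50, 27/50, 31/50, 31/50, 18/25, 18/25, 41/50, 47/50, 1]
j=0: u_0=11/240 ∈ [1/50, 9/50) → index 1
j=1: u_1=31/240 ∈ [1/50, 9/50) → index 1
j=2: u_2=17/80 ∈ [9/50, 13/50) → index 2
j=3: u_3=71/240 ∈ [13/50, 21/50) → index 3
j=4: u_4=91/240 ∈ [13/50, 21/50) → index 3
j=5: u_5=37/80 ∈ [21/50, 27/50) → index 4
j=6: u_6=131/240 ∈ [27/50, 31/50) → index 5
j=7: u_7=151/240 ∈ [31/50, 18/25) → index 7
j=8: u_8=57/80 ∈ [31/50, 18/25) → index 7
j=9: u_9=191/240 ∈ [18/25, 41/50) → index 9
j=10: u_10=211/240 ∈ [41/50, 47/50) → index 10
j=11: u_11=77/80 ∈ [47/50, 1) → index 11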